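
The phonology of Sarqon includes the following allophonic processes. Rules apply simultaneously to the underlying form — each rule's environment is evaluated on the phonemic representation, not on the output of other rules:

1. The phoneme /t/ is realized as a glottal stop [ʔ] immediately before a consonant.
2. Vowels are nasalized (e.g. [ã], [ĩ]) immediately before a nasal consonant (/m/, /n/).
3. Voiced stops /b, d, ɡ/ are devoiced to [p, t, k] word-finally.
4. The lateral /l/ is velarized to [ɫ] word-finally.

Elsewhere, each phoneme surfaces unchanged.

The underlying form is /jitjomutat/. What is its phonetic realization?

[jiʔjõmutat]

/j/ (word-initial) is unaffected → [j].
/i/ (between /j/ and /t/): rule 2 targets it, but not before a nasal consonant → unchanged [i].
Rule 1 applies to /t/ (between /i/ and /j/: immediately before a consonant) → [ʔ].
/j/ (between /t/ and /o/) is unaffected → [j].
/o/ (between /j/ and /m/): before a nasal consonant, so rule 2 applies → [õ].
/m/ (between /o/ and /u/) is unaffected → [m].
/u/ (between /m/ and /t/) fails the environment for rule 2, so it stays [u].
/t/ — between /u/ and /a/; rule 1 does not apply here → [t].
/a/ (between /t/ and /t/): rule 2 targets it, but not before a nasal consonant → unchanged [a].
/t/ (word-final) is in the target of rule 1 but the environment (immediately before a consonant) is not met → [t].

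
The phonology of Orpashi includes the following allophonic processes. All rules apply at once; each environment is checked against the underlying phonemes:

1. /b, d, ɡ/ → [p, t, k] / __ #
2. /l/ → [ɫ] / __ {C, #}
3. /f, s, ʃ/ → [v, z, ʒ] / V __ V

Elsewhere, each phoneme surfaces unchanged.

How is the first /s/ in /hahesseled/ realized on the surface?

/s/ — between /e/ and /s/; rule 3 does not apply here → [s].

[s]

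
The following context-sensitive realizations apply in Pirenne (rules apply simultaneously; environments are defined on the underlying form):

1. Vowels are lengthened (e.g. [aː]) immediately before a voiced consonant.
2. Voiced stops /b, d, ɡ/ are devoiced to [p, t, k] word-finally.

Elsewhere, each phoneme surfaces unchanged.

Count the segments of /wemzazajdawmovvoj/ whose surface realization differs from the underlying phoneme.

Segments that undergo a rule: /e/ → [eː] (rule 1); /a/ → [aː] (rule 1); /a/ → [aː] (rule 1); /a/ → [aː] (rule 1); /o/ → [oː] (rule 1); /o/ → [oː] (rule 1).
All other segments surface unchanged.

6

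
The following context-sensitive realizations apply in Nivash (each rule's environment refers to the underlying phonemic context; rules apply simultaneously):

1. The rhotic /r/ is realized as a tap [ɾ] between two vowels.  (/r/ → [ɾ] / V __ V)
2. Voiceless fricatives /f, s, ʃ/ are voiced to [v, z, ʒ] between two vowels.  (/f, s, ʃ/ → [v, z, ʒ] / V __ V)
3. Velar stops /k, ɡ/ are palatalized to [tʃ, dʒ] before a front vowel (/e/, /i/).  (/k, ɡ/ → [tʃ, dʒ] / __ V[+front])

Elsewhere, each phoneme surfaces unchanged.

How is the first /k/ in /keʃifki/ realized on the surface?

[tʃ]

/k/ (word-initial): before a front vowel, so rule 3 applies → [tʃ].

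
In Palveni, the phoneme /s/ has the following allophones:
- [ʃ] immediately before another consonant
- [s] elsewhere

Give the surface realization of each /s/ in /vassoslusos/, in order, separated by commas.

Occurrence 1 (position 3): immediately before another consonant → [ʃ].
Occurrence 2 (position 4): no conditioning environment matches → elsewhere allophone [s].
Occurrence 3 (position 6): immediately before another consonant → [ʃ].
Occurrence 4 (position 9): no conditioning environment matches → elsewhere allophone [s].
Occurrence 5 (position 11): no conditioning environment matches → elsewhere allophone [s].

[ʃ], [s], [ʃ], [s], [s]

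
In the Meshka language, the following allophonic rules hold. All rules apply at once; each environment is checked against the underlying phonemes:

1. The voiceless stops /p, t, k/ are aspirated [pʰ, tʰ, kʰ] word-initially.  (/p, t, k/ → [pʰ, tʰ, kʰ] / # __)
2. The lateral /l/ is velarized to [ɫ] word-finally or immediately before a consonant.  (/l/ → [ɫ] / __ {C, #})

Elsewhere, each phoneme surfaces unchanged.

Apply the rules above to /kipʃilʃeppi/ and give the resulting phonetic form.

/k/ — word-initial, word-initially — surfaces as [kʰ] (rule 1).
/i/ — not in any rule's target class → [i].
/p/ (between /i/ and /ʃ/) fails the environment for rule 1, so it stays [p].
/ʃ/ (between /p/ and /i/): no rule targets it → [ʃ].
/i/ (between /ʃ/ and /l/) is unaffected → [i].
/l/ — between /i/ and /ʃ/, word-finally or immediately before a consonant — surfaces as [ɫ] (rule 2).
/ʃ/ (between /l/ and /e/) is unaffected → [ʃ].
/e/ (between /ʃ/ and /p/) is unaffected → [e].
/p/ (between /e/ and /p/) is in the target of rule 1 but the environment (word-initially) is not met → [p].
/p/ (between /p/ and /i/) is in the target of rule 1 but the environment (word-initially) is not met → [p].
/i/ — not in any rule's target class → [i].

[kʰipʃiɫʃeppi]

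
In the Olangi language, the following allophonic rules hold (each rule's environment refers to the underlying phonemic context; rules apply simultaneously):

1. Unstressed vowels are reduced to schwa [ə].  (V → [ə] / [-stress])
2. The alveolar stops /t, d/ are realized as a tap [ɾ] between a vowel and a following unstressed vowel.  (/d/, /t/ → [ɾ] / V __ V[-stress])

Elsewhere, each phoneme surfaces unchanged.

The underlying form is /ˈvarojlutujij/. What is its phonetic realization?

[ˈvarəjləɾəjəj]

/v/ stays [v].
/a/ (between /v/ and /r/): rule 1 targets it, but not in an unstressed syllable → unchanged [a].
/r/ — not in any rule's target class → [r].
/o/ (between /r/ and /j/): in an unstressed syllable, so rule 1 applies → [ə].
/j/ stays [j].
/l/ stays [l].
Rule 1 applies to /u/ (between /l/ and /t/: in an unstressed syllable) → [ə].
/t/ meets the environment for rule 2 (between a vowel and a following unstressed vowel) → [ɾ].
/u/ — between /t/ and /j/, in an unstressed syllable — surfaces as [ə] (rule 1).
/j/ stays [j].
Rule 1 applies to /i/ (between /j/ and /j/: in an unstressed syllable) → [ə].
/j/ — not in any rule's target class → [j].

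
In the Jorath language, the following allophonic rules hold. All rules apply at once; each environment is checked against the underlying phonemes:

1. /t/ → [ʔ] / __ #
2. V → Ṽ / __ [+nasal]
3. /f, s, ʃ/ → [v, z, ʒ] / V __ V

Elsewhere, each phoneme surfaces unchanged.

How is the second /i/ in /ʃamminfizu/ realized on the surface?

/i/ — between /f/ and /z/; rule 2 does not apply here → [i].

[i]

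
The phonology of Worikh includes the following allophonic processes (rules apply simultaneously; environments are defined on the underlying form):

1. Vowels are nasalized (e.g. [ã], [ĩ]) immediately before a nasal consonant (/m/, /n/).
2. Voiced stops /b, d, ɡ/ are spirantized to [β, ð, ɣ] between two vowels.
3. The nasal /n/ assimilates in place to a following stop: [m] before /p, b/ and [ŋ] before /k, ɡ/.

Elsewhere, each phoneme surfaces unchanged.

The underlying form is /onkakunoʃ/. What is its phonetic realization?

[õŋkakũnoʃ]

/o/ meets the environment for rule 1 (before a nasal consonant) → [õ].
/n/ meets the environment for rule 3 (before a labial or velar stop) → [ŋ].
/k/ (between /n/ and /a/) is unaffected → [k].
/a/ — between /k/ and /k/; rule 1 does not apply here → [a].
/k/ (between /a/ and /u/): no rule targets it → [k].
/u/ (between /k/ and /n/): before a nasal consonant, so rule 1 applies → [ũ].
/n/ — between /u/ and /o/; rule 3 does not apply here → [n].
/o/ (between /n/ and /ʃ/) fails the environment for rule 1, so it stays [o].
/ʃ/ stays [ʃ].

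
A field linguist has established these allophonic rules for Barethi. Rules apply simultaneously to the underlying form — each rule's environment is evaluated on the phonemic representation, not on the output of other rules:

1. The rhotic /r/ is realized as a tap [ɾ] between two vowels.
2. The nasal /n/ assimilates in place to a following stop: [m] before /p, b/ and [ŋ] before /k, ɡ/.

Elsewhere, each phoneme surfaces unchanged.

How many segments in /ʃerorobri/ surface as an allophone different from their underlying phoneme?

2

Segments that undergo a rule: /r/ → [ɾ] (rule 1); /r/ → [ɾ] (rule 1).
All other segments surface unchanged.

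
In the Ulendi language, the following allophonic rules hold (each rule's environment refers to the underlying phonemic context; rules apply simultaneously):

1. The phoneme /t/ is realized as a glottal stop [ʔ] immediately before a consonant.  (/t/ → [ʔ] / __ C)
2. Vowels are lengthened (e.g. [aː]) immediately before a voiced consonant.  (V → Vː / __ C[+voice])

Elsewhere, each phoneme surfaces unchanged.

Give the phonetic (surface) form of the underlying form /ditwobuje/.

/d/ (word-initial) is unaffected → [d].
/i/ (between /d/ and /t/) is in the target of rule 2 but the environment (before a voiced consonant) is not met → [i].
/t/ (between /i/ and /w/) occurs immediately before a consonant → [ʔ] by rule 1.
/w/ stays [w].
/o/ meets the environment for rule 2 (before a voiced consonant) → [oː].
/b/ (between /o/ and /u/) is unaffected → [b].
/u/ — between /b/ and /j/, before a voiced consonant — surfaces as [uː] (rule 2).
/j/ stays [j].
/e/ — word-final; rule 2 does not apply here → [e].

[diʔwoːbuːje]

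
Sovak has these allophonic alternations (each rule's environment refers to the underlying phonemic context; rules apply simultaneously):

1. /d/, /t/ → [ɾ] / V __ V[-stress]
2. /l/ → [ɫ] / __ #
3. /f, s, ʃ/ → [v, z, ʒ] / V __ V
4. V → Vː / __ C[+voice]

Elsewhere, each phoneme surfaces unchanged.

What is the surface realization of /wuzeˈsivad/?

[wuːzeˈziːvaːd]

/u/ (between /w/ and /z/): before a voiced consonant, so rule 4 applies → [uː].
/e/ (between /z/ and /s/) is in the target of rule 4 but the environment (before a voiced consonant) is not met → [e].
/s/ (between /e/ and /i/) occurs between two vowels → [z] by rule 3.
/i/ — between /s/ and /v/, before a voiced consonant — surfaces as [iː] (rule 4).
/a/ (between /v/ and /d/) occurs before a voiced consonant → [aː] by rule 4.
/d/ (word-final): rule 1 targets it, but not between a vowel and a following unstressed vowel → unchanged [d].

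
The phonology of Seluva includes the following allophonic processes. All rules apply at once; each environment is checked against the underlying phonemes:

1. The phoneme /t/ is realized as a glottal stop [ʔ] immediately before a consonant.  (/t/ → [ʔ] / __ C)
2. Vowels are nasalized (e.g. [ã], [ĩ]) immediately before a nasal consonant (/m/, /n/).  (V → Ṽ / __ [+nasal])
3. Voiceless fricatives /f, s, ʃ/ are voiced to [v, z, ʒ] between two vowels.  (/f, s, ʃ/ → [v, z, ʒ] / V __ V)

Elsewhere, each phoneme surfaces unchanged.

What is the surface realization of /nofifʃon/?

[novifʃõn]

/n/ stays [n].
/o/ (between /n/ and /f/) is in the target of rule 2 but the environment (before a nasal consonant) is not met → [o].
/f/ (between /o/ and /i/): between two vowels, so rule 3 applies → [v].
/i/ — between /f/ and /f/; rule 2 does not apply here → [i].
/f/ (between /i/ and /ʃ/) fails the environment for rule 3, so it stays [f].
/ʃ/ (between /f/ and /o/) is in the target of rule 3 but the environment (between two vowels) is not met → [ʃ].
/o/ meets the environment for rule 2 (before a nasal consonant) → [õ].
/n/ (word-final): no rule targets it → [n].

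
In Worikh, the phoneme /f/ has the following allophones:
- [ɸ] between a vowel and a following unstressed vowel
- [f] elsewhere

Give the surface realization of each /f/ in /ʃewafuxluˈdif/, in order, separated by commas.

Occurrence 1 (position 5): between a vowel and a following unstressed vowel → [ɸ].
Occurrence 2 (position 12): no conditioning environment matches → elsewhere allophone [f].

[ɸ], [f]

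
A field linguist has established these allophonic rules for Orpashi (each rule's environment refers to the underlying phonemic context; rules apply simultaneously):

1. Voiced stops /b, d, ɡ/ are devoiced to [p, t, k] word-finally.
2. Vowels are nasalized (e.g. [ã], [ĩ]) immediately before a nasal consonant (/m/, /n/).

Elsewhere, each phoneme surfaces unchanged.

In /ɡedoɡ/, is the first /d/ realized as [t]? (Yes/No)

No

/d/ (between /e/ and /o/) is in the target of rule 1 but the environment (word-finally) is not met → [d].
The actual realization is [d], not [t].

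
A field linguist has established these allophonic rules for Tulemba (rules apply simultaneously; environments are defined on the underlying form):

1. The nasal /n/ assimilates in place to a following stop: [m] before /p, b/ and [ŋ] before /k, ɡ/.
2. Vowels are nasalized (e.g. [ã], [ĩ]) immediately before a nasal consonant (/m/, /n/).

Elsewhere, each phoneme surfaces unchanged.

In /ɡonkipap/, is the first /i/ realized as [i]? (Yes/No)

Yes

/i/ (between /k/ and /p/) is in the target of rule 2 but the environment (before a nasal consonant) is not met → [i].
The actual realization is [i], which matches [i].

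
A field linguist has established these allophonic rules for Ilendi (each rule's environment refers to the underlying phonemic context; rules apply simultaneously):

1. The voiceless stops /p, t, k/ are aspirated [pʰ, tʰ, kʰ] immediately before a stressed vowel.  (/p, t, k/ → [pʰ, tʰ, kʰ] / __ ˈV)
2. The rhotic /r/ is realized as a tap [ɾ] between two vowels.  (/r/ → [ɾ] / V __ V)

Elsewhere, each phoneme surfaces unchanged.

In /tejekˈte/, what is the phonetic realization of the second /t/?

[tʰ]

/t/ — between /k/ and /e/, immediately before a stressed vowel — surfaces as [tʰ] (rule 1).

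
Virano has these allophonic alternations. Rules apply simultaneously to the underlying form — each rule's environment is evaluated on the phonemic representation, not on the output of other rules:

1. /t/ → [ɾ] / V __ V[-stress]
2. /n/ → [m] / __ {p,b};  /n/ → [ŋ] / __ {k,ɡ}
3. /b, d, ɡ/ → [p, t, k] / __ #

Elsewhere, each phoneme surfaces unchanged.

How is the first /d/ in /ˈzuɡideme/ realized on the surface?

/d/ (between /i/ and /e/) is in the target of rule 3 but the environment (word-finally) is not met → [d].

[d]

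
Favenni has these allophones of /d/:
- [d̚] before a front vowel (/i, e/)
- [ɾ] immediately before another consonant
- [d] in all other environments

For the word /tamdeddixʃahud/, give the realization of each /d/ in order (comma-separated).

Occurrence 1 (position 4): before a front vowel (/i, e/) → [d̚].
Occurrence 2 (position 6): immediately before another consonant → [ɾ].
Occurrence 3 (position 7): before a front vowel (/i, e/) → [d̚].
Occurrence 4 (position 14): no conditioning environment matches → elsewhere allophone [d].

[d̚], [ɾ], [d̚], [d]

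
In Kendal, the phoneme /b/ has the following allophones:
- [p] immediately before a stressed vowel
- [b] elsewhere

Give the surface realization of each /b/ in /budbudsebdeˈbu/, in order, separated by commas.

[b], [b], [b], [p]

Occurrence 1 (position 1): no conditioning environment matches → elsewhere allophone [b].
Occurrence 2 (position 4): no conditioning environment matches → elsewhere allophone [b].
Occurrence 3 (position 9): no conditioning environment matches → elsewhere allophone [b].
Occurrence 4 (position 12): immediately before a stressed vowel → [p].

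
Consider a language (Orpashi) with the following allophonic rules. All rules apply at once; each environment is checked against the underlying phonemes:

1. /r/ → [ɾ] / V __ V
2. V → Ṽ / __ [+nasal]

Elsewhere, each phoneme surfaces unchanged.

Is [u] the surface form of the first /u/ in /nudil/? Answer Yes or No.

/u/ (between /n/ and /d/): rule 2 targets it, but not before a nasal consonant → unchanged [u].
The actual realization is [u], which matches [u].

Yes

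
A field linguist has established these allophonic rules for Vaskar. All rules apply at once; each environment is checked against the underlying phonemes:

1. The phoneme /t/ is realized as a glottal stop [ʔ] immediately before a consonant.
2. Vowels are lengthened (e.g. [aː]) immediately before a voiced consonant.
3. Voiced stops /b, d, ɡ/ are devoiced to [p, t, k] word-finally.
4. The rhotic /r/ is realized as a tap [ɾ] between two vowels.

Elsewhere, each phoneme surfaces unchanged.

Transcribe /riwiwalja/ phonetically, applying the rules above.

[riːwiːwaːlja]

/r/ (word-initial): rule 4 targets it, but not between two vowels → unchanged [r].
Rule 2 applies to /i/ (between /r/ and /w/: before a voiced consonant) → [iː].
/w/ — not in any rule's target class → [w].
Rule 2 applies to /i/ (between /w/ and /w/: before a voiced consonant) → [iː].
/w/ (between /i/ and /a/) is unaffected → [w].
/a/ meets the environment for rule 2 (before a voiced consonant) → [aː].
/l/ (between /a/ and /j/): no rule targets it → [l].
/j/ (between /l/ and /a/) is unaffected → [j].
/a/ (word-final) fails the environment for rule 2, so it stays [a].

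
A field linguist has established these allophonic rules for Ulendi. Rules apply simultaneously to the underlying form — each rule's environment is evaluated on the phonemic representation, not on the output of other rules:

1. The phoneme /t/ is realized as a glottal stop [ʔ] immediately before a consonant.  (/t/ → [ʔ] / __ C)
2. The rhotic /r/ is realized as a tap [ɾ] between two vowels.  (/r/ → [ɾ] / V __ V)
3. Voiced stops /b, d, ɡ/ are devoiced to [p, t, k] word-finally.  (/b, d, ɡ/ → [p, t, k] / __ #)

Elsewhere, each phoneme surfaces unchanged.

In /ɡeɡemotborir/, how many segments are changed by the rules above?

2

Segments that undergo a rule: /t/ → [ʔ] (rule 1); /r/ → [ɾ] (rule 2).
All other segments surface unchanged.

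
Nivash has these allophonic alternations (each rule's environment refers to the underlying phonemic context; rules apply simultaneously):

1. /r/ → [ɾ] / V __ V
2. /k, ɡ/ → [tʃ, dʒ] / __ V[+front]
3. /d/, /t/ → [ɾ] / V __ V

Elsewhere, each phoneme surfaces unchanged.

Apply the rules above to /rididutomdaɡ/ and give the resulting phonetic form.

/r/ (word-initial) fails the environment for rule 1, so it stays [r].
/i/ (between /r/ and /d/): no rule targets it → [i].
/d/ — between /i/ and /i/, between two vowels — surfaces as [ɾ] (rule 3).
/i/ — not in any rule's target class → [i].
Rule 3 applies to /d/ (between /i/ and /u/: between two vowels) → [ɾ].
/u/ (between /d/ and /t/): no rule targets it → [u].
/t/ — between /u/ and /o/, between two vowels — surfaces as [ɾ] (rule 3).
/o/ (between /t/ and /m/): no rule targets it → [o].
/m/ — not in any rule's target class → [m].
/d/ (between /m/ and /a/) is in the target of rule 3 but the environment (between two vowels) is not met → [d].
/a/ (between /d/ and /ɡ/): no rule targets it → [a].
/ɡ/ (word-final): rule 2 targets it, but not before a front vowel → unchanged [ɡ].

[riɾiɾuɾomdaɡ]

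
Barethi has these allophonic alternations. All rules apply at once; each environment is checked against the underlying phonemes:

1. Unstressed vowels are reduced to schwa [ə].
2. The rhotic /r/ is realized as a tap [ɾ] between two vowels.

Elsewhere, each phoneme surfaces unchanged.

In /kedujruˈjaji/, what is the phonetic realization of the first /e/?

[ə]

/e/ (between /k/ and /d/) occurs in an unstressed syllable → [ə] by rule 1.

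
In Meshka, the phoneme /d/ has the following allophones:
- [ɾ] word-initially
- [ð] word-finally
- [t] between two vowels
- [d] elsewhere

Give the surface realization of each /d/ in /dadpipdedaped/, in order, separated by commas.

[ɾ], [d], [d], [t], [ð]

Occurrence 1 (position 1): word-initially → [ɾ].
Occurrence 2 (position 3): no conditioning environment matches → elsewhere allophone [d].
Occurrence 3 (position 7): no conditioning environment matches → elsewhere allophone [d].
Occurrence 4 (position 9): between two vowels → [t].
Occurrence 5 (position 13): word-finally → [ð].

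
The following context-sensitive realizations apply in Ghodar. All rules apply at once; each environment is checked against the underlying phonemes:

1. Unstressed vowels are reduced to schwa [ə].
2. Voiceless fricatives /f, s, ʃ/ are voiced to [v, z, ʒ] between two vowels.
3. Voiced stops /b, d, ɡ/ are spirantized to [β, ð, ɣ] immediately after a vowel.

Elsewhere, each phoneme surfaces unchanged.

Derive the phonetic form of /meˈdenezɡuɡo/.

[məˈðenəzɡəɣə]

/m/ (word-initial) is unaffected → [m].
/e/ (between /m/ and /d/) occurs in an unstressed syllable → [ə] by rule 1.
Rule 3 applies to /d/ (between /e/ and /e/: immediately after a vowel) → [ð].
/e/ — between /d/ and /n/; rule 1 does not apply here → [e].
/n/ — not in any rule's target class → [n].
/e/ meets the environment for rule 1 (in an unstressed syllable) → [ə].
/z/ (between /e/ and /ɡ/): no rule targets it → [z].
/ɡ/ (between /z/ and /u/): rule 3 targets it, but not immediately after a vowel → unchanged [ɡ].
/u/ meets the environment for rule 1 (in an unstressed syllable) → [ə].
Rule 3 applies to /ɡ/ (between /u/ and /o/: immediately after a vowel) → [ɣ].
/o/ — word-final, in an unstressed syllable — surfaces as [ə] (rule 1).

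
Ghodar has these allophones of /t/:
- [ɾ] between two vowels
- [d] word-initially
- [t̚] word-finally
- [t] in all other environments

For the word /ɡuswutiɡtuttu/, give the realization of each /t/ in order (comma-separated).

Occurrence 1 (position 6): between two vowels → [ɾ].
Occurrence 2 (position 9): no conditioning environment matches → elsewhere allophone [t].
Occurrence 3 (position 11): no conditioning environment matches → elsewhere allophone [t].
Occurrence 4 (position 12): no conditioning environment matches → elsewhere allophone [t].

[ɾ], [t], [t], [t]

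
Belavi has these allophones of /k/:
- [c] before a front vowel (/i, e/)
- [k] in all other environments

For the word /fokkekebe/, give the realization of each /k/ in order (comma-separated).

[k], [c], [c]

Occurrence 1 (position 3): no conditioning environment matches → elsewhere allophone [k].
Occurrence 2 (position 4): before a front vowel → [c].
Occurrence 3 (position 6): before a front vowel → [c].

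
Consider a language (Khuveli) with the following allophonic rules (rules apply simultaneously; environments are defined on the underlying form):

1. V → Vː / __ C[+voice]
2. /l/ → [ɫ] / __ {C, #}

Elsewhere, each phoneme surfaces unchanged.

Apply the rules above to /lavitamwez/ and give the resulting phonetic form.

/l/ (word-initial) is in the target of rule 2 but the environment (word-finally or immediately before a consonant) is not met → [l].
/a/ (between /l/ and /v/) occurs before a voiced consonant → [aː] by rule 1.
/v/ (between /a/ and /i/): no rule targets it → [v].
/i/ (between /v/ and /t/): rule 1 targets it, but not before a voiced consonant → unchanged [i].
/t/ stays [t].
/a/ (between /t/ and /m/) occurs before a voiced consonant → [aː] by rule 1.
/m/ (between /a/ and /w/) is unaffected → [m].
/w/ (between /m/ and /e/) is unaffected → [w].
/e/ meets the environment for rule 1 (before a voiced consonant) → [eː].
/z/ — not in any rule's target class → [z].

[laːvitaːmweːz]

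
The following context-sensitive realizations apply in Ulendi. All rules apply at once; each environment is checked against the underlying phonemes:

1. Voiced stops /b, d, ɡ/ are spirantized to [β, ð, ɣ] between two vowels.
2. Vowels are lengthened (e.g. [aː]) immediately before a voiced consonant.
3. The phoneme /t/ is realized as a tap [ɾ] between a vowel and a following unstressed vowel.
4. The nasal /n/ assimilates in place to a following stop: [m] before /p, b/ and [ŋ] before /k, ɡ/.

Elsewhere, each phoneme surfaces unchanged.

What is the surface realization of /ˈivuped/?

/i/ (word-initial): before a voiced consonant, so rule 2 applies → [iː].
/v/ (between /i/ and /u/) is unaffected → [v].
/u/ (between /v/ and /p/) is in the target of rule 2 but the environment (before a voiced consonant) is not met → [u].
/p/ (between /u/ and /e/) is unaffected → [p].
/e/ (between /p/ and /d/) occurs before a voiced consonant → [eː] by rule 2.
/d/ (word-final) is in the target of rule 1 but the environment (between two vowels) is not met → [d].

[ˈiːvupeːd]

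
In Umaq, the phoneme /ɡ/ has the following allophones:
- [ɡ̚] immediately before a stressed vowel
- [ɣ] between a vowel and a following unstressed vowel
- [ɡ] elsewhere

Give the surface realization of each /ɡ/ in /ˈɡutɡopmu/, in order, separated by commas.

[ɡ̚], [ɡ]

Occurrence 1 (position 1): immediately before a stressed vowel → [ɡ̚].
Occurrence 2 (position 4): no conditioning environment matches → elsewhere allophone [ɡ].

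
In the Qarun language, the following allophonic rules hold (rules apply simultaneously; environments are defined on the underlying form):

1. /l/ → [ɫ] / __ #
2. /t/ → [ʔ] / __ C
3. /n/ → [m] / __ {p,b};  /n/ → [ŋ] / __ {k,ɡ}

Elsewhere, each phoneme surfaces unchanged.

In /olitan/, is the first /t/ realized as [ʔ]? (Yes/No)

/t/ (between /i/ and /a/) fails the environment for rule 2, so it stays [t].
The actual realization is [t], not [ʔ].

No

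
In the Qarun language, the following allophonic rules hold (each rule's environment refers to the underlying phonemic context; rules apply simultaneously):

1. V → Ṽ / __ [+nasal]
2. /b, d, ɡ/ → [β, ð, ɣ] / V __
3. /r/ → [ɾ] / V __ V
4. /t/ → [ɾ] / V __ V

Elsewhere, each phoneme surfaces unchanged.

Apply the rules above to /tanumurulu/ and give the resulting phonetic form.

[tãnũmuɾulu]

/t/ (word-initial) fails the environment for rule 4, so it stays [t].
/a/ (between /t/ and /n/) occurs before a nasal consonant → [ã] by rule 1.
/n/ (between /a/ and /u/) is unaffected → [n].
/u/ — between /n/ and /m/, before a nasal consonant — surfaces as [ũ] (rule 1).
/m/ stays [m].
/u/ — between /m/ and /r/; rule 1 does not apply here → [u].
/r/ meets the environment for rule 3 (between two vowels) → [ɾ].
/u/ (between /r/ and /l/): rule 1 targets it, but not before a nasal consonant → unchanged [u].
/l/ stays [l].
/u/ — word-final; rule 1 does not apply here → [u].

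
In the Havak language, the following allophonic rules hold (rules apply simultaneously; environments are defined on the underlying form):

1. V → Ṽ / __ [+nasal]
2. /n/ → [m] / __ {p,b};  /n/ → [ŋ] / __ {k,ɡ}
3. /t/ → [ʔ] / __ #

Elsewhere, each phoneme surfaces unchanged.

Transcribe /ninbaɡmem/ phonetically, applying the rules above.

/n/ (word-initial) is in the target of rule 2 but the environment (before a labial or velar stop) is not met → [n].
/i/ (between /n/ and /n/) occurs before a nasal consonant → [ĩ] by rule 1.
/n/ — between /i/ and /b/, before a labial or velar stop — surfaces as [m] (rule 2).
/b/ stays [b].
/a/ (between /b/ and /ɡ/): rule 1 targets it, but not before a nasal consonant → unchanged [a].
/ɡ/ (between /a/ and /m/): no rule targets it → [ɡ].
/m/ (between /ɡ/ and /e/): no rule targets it → [m].
/e/ meets the environment for rule 1 (before a nasal consonant) → [ẽ].
/m/ stays [m].

[nĩmbaɡmẽm]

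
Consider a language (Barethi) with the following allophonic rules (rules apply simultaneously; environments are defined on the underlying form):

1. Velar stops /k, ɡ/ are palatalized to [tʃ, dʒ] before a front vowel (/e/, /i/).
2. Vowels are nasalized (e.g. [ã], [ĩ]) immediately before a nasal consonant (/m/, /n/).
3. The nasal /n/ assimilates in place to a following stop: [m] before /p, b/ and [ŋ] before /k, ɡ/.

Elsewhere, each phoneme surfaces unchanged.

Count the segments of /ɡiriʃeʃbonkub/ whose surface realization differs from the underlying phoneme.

Segments that undergo a rule: /ɡ/ → [dʒ] (rule 1); /o/ → [õ] (rule 2); /n/ → [ŋ] (rule 3).
All other segments surface unchanged.

3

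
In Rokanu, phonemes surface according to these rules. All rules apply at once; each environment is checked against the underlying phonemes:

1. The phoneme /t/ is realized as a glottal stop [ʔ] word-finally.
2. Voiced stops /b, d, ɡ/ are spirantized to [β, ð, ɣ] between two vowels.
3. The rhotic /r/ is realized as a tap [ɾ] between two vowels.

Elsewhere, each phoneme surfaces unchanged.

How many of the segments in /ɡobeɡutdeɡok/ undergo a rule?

3

Segments that undergo a rule: /b/ → [β] (rule 2); /ɡ/ → [ɣ] (rule 2); /ɡ/ → [ɣ] (rule 2).
All other segments surface unchanged.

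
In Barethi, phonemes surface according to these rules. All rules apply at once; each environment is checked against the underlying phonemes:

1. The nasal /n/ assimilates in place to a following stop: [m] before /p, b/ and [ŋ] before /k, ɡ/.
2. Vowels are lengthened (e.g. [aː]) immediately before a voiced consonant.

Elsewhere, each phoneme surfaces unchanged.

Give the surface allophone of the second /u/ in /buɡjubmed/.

[uː]

/u/ — between /j/ and /b/, before a voiced consonant — surfaces as [uː] (rule 2).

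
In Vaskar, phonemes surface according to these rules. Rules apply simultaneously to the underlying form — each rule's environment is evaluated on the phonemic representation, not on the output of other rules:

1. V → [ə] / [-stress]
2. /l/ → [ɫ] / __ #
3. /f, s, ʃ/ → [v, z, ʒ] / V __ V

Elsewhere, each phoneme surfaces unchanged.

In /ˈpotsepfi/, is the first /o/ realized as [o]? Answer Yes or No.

Yes

/o/ (between /p/ and /t/) is in the target of rule 1 but the environment (in an unstressed syllable) is not met → [o].
The actual realization is [o], which matches [o].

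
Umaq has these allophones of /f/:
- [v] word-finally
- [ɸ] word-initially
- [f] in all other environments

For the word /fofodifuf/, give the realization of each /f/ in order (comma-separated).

[ɸ], [f], [f], [v]

Occurrence 1 (position 1): word-initially → [ɸ].
Occurrence 2 (position 3): no conditioning environment matches → elsewhere allophone [f].
Occurrence 3 (position 7): no conditioning environment matches → elsewhere allophone [f].
Occurrence 4 (position 9): word-finally → [v].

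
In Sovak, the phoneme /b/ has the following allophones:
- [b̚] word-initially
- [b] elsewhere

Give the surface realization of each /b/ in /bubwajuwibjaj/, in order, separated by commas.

[b̚], [b], [b]

Occurrence 1 (position 1): word-initially → [b̚].
Occurrence 2 (position 3): no conditioning environment matches → elsewhere allophone [b].
Occurrence 3 (position 10): no conditioning environment matches → elsewhere allophone [b].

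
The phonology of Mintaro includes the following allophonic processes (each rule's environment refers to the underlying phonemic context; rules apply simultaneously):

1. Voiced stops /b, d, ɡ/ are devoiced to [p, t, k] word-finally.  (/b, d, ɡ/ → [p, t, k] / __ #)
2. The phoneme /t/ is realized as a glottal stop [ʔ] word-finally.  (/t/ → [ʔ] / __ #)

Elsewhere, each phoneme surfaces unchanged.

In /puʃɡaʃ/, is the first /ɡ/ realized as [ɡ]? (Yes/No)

Yes

/ɡ/ (between /ʃ/ and /a/) fails the environment for rule 1, so it stays [ɡ].
The actual realization is [ɡ], which matches [ɡ].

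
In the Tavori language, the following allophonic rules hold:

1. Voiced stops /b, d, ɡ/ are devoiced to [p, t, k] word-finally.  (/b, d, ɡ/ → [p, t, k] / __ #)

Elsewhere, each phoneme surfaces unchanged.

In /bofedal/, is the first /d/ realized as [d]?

/d/ (between /e/ and /a/) fails the environment for rule 1, so it stays [d].
The actual realization is [d], which matches [d].

Yes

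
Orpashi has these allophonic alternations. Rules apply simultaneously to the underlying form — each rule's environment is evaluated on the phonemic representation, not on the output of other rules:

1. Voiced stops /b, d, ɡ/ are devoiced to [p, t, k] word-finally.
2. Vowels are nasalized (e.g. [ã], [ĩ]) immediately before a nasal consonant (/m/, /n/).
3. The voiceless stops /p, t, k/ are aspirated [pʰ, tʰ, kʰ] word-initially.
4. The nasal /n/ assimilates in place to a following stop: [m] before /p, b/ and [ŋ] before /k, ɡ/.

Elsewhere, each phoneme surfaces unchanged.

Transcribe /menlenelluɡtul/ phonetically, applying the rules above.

/e/ meets the environment for rule 2 (before a nasal consonant) → [ẽ].
/n/ (between /e/ and /l/) fails the environment for rule 4, so it stays [n].
/e/ meets the environment for rule 2 (before a nasal consonant) → [ẽ].
/n/ (between /e/ and /e/) fails the environment for rule 4, so it stays [n].
/e/ (between /n/ and /l/) fails the environment for rule 2, so it stays [e].
/u/ (between /l/ and /ɡ/) is in the target of rule 2 but the environment (before a nasal consonant) is not met → [u].
/ɡ/ (between /u/ and /t/): rule 1 targets it, but not word-finally → unchanged [ɡ].
/t/ (between /ɡ/ and /u/) fails the environment for rule 3, so it stays [t].
/u/ (between /t/ and /l/) fails the environment for rule 2, so it stays [u].

[mẽnlẽnelluɡtul]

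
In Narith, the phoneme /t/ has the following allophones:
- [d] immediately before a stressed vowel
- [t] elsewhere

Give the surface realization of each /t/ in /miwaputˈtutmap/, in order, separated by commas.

[t], [d], [t]

Occurrence 1 (position 7): no conditioning environment matches → elsewhere allophone [t].
Occurrence 2 (position 8): immediately before a stressed vowel → [d].
Occurrence 3 (position 10): no conditioning environment matches → elsewhere allophone [t].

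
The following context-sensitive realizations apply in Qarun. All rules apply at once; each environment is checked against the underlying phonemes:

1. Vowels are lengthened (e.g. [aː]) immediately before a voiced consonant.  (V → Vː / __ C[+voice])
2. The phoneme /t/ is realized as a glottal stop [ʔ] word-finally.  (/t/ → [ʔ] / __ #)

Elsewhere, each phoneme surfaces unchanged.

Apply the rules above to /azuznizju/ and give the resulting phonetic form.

[aːzuːzniːzju]

/a/ (word-initial): before a voiced consonant, so rule 1 applies → [aː].
/u/ meets the environment for rule 1 (before a voiced consonant) → [uː].
/i/ — between /n/ and /z/, before a voiced consonant — surfaces as [iː] (rule 1).
/u/ (word-final) fails the environment for rule 1, so it stays [u].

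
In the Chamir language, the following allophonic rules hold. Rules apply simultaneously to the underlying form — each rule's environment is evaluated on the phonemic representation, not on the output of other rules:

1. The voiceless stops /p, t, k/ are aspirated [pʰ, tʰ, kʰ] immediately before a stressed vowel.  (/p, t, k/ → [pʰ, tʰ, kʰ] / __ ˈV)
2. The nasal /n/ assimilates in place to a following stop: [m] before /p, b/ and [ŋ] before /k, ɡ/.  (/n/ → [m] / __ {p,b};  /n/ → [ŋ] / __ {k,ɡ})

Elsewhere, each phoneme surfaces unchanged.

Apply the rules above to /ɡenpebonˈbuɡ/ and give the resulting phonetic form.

[ɡempebomˈbuɡ]

/ɡ/ — not in any rule's target class → [ɡ].
/e/ stays [e].
/n/ — between /e/ and /p/, before a labial or velar stop — surfaces as [m] (rule 2).
/p/ (between /n/ and /e/): rule 1 targets it, but not immediately before a stressed vowel → unchanged [p].
/e/ — not in any rule's target class → [e].
/b/ (between /e/ and /o/): no rule targets it → [b].
/o/ stays [o].
/n/ meets the environment for rule 2 (before a labial or velar stop) → [m].
/b/ (between /n/ and /u/) is unaffected → [b].
/u/ stays [u].
/ɡ/ stays [ɡ].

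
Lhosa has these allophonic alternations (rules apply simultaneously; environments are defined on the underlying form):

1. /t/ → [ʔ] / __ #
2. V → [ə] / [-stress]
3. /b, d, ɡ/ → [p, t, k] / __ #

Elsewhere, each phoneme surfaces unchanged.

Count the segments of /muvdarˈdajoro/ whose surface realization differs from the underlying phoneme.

4

Segments that undergo a rule: /u/ → [ə] (rule 2); /a/ → [ə] (rule 2); /o/ → [ə] (rule 2); /o/ → [ə] (rule 2).
All other segments surface unchanged.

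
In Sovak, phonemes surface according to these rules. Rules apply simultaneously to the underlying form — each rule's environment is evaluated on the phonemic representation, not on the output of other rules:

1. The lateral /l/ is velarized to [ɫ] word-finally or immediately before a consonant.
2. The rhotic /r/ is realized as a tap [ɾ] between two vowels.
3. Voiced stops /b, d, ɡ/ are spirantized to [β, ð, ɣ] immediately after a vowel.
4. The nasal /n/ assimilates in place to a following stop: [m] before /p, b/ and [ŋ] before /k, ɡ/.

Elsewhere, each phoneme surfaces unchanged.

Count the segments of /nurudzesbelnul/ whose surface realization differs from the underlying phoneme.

Segments that undergo a rule: /r/ → [ɾ] (rule 2); /d/ → [ð] (rule 3); /l/ → [ɫ] (rule 1); /l/ → [ɫ] (rule 1).
All other segments surface unchanged.

4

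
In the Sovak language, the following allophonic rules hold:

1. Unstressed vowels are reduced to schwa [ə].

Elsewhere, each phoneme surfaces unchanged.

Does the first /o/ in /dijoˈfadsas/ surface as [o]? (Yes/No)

/o/ (between /j/ and /f/) occurs in an unstressed syllable → [ə] by rule 1.
The actual realization is [ə], not [o].

No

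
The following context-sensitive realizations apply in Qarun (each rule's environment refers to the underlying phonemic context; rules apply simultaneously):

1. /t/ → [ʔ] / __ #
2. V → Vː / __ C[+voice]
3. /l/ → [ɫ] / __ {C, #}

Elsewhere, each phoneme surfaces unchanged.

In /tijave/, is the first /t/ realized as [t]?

/t/ (word-initial): rule 1 targets it, but not word-finally → unchanged [t].
The actual realization is [t], which matches [t].

Yes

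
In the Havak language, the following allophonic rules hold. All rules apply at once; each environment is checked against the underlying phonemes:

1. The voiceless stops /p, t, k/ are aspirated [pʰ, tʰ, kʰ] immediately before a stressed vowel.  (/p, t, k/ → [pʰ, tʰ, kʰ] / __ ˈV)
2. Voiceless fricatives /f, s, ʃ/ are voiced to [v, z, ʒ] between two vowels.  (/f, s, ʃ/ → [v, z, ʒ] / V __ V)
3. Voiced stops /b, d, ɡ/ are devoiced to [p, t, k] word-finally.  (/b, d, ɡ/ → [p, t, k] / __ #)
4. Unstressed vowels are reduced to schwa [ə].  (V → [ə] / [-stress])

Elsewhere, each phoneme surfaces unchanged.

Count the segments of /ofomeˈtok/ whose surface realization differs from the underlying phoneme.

5

Segments that undergo a rule: /o/ → [ə] (rule 4); /f/ → [v] (rule 2); /o/ → [ə] (rule 4); /e/ → [ə] (rule 4); /t/ → [tʰ] (rule 1).
All other segments surface unchanged.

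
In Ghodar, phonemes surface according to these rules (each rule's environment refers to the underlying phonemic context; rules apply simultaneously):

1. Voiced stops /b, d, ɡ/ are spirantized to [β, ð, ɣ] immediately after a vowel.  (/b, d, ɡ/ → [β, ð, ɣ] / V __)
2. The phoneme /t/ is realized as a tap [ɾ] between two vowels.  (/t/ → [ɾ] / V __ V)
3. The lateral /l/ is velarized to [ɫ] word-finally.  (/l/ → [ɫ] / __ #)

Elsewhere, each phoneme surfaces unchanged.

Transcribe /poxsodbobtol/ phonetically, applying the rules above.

/p/ — not in any rule's target class → [p].
/o/ — not in any rule's target class → [o].
/x/ (between /o/ and /s/): no rule targets it → [x].
/s/ stays [s].
/o/ — not in any rule's target class → [o].
Rule 1 applies to /d/ (between /o/ and /b/: immediately after a vowel) → [ð].
/b/ (between /d/ and /o/) is in the target of rule 1 but the environment (immediately after a vowel) is not met → [b].
/o/ — not in any rule's target class → [o].
/b/ (between /o/ and /t/): immediately after a vowel, so rule 1 applies → [β].
/t/ (between /b/ and /o/) is in the target of rule 2 but the environment (between two vowels) is not met → [t].
/o/ (between /t/ and /l/) is unaffected → [o].
/l/ (word-final) occurs word-finally → [ɫ] by rule 3.

[poxsoðboβtoɫ]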